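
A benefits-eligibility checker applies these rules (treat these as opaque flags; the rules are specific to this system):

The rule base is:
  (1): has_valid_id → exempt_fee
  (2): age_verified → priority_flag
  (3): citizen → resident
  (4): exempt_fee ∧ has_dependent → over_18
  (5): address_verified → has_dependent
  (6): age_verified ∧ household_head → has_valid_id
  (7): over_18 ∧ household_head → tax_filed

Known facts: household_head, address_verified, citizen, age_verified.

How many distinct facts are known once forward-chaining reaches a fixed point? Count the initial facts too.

Round 1: (2) [age_verified → priority_flag]; (3) [citizen → resident]; (5) [address_verified → has_dependent]; (6) [age_verified ∧ household_head → has_valid_id]. New: priority_flag, resident, has_dependent, has_valid_id.
Round 2: (1) [has_valid_id → exempt_fee]. New: exempt_fee.
Round 3: (4) [exempt_fee ∧ has_dependent → over_18]. New: over_18.
Round 4: (7) [over_18 ∧ household_head → tax_filed]. New: tax_filed.
Closure: {address_verified, age_verified, citizen, exempt_fee, has_dependent, has_valid_id, household_head, over_18, priority_flag, resident, tax_filed} — 11 facts.

11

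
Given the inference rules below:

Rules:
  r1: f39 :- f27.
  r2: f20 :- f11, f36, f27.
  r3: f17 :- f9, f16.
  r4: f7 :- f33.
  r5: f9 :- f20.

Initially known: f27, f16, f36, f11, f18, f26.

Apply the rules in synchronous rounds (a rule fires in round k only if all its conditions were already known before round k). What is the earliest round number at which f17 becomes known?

Round 1 fires r1, r2, giving f39, f20.
Round 2 fires r5, giving f9.
Round 3 fires r3, giving f17.
f17 first appears in round 3.

3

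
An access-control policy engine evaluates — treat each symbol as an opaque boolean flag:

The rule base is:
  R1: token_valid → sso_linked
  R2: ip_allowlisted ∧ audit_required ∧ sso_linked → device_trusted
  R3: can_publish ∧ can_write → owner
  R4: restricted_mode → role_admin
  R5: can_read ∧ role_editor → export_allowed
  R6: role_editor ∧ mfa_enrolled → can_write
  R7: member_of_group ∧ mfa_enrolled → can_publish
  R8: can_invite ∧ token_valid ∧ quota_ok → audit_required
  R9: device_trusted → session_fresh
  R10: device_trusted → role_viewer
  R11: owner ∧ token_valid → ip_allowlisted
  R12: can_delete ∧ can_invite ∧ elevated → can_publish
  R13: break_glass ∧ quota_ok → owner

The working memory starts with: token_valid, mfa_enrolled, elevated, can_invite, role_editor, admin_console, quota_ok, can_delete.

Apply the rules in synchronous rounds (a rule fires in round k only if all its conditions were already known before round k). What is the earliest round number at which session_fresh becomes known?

Round 1: R1 [token_valid → sso_linked]; R6 [role_editor ∧ mfa_enrolled → can_write]; R8 [can_invite ∧ token_valid ∧ quota_ok → audit_required]; R12 [can_delete ∧ can_invite ∧ elevated → can_publish]. New: sso_linked, can_write, audit_required, can_publish.
Round 2: R3 [can_publish ∧ can_write → owner]. New: owner.
Round 3: R11 [owner ∧ token_valid → ip_allowlisted]. New: ip_allowlisted.
Round 4: R2 [ip_allowlisted ∧ audit_required ∧ sso_linked → device_trusted]. New: device_trusted.
Round 5: R9 [device_trusted → session_fresh]; R10 [device_trusted → role_viewer]. New: session_fresh, role_viewer.
session_fresh first appears in round 5.

5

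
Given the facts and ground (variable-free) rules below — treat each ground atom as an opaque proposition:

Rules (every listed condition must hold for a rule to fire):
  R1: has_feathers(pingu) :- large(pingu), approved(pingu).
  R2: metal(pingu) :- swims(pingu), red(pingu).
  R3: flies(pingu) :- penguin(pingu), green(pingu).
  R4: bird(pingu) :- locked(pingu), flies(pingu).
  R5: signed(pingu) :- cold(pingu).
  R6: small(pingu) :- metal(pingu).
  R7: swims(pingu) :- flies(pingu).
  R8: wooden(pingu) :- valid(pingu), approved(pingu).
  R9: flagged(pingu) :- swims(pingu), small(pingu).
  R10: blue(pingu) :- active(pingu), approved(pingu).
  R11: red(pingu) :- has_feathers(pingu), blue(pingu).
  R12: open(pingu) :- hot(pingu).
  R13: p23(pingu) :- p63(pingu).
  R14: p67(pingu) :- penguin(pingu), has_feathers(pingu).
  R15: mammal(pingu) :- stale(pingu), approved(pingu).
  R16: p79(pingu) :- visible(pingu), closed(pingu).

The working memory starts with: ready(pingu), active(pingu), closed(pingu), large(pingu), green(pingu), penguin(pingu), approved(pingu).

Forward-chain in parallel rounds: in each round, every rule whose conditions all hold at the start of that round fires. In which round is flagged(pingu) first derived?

Round 1 — R1, R3, R10, derive has_feathers(pingu), flies(pingu), blue(pingu).
Round 2 — R7, R11, R14, derive swims(pingu), red(pingu), p67(pingu).
Round 3 — R2, derive metal(pingu).
Round 4 — R6, derive small(pingu).
Round 5 — R9, derive flagged(pingu).
flagged(pingu) first appears in round 5.

5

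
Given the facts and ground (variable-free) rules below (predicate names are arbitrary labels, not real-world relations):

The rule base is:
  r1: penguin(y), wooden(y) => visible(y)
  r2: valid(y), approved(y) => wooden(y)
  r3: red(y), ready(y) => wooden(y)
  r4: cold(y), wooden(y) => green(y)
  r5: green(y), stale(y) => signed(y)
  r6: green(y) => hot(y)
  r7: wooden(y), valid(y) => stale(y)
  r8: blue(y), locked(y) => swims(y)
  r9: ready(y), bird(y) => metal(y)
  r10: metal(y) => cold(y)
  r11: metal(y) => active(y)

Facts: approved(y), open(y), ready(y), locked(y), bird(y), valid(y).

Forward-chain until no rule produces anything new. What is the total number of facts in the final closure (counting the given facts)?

Round 1: r2 [valid(y), approved(y) => wooden(y)]; r9 [ready(y), bird(y) => metal(y)]. New: wooden(y), metal(y).
Round 2: r7 [wooden(y), valid(y) => stale(y)]; r10 [metal(y) => cold(y)]; r11 [metal(y) => active(y)]. New: stale(y), cold(y), active(y).
Round 3: r4 [cold(y), wooden(y) => green(y)]. New: green(y).
Round 4: r5 [green(y), stale(y) => signed(y)]; r6 [green(y) => hot(y)]. New: signed(y), hot(y).
Closure: {active(y), approved(y), bird(y), cold(y), green(y), hot(y), locked(y), metal(y), open(y), ready(y), signed(y), stale(y), valid(y), wooden(y)} — 14 facts.

14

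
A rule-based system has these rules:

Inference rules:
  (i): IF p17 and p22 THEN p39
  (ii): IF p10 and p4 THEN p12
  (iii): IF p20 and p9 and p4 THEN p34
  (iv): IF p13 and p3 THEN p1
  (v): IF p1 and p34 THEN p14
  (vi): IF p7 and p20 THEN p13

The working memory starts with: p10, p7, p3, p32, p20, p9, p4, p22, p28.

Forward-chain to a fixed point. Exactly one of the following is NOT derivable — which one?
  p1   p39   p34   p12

[1] (ii) [IF p10 and p4 THEN p12]; (iii) [IF p20 and p9 and p4 THEN p34]; (vi) [IF p7 and p20 THEN p13]. ⇒ new: p12, p34, p13.
[2] (iv) [IF p13 and p3 THEN p1]. ⇒ new: p1.
[3] (v) [IF p1 and p34 THEN p14]. ⇒ new: p14.
Derived: p34 (round 1), p12 (round 1), p1 (round 2). p39 never appears in any round.

p39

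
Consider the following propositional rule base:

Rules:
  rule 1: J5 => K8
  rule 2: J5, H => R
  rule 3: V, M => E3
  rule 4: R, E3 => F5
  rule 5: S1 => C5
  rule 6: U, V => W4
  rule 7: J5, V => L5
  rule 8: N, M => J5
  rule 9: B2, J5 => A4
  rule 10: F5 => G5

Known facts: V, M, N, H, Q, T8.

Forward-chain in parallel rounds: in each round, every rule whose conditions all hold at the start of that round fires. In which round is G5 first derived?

Round 1: rule 3 [V, M => E3]; rule 8 [N, M => J5]. New: E3, J5.
Round 2: rule 1 [J5 => K8]; rule 2 [J5, H => R]; rule 7 [J5, V => L5]. New: K8, R, L5.
Round 3: rule 4 [R, E3 => F5]. New: F5.
Round 4: rule 10 [F5 => G5]. New: G5.
G5 first appears in round 4.

4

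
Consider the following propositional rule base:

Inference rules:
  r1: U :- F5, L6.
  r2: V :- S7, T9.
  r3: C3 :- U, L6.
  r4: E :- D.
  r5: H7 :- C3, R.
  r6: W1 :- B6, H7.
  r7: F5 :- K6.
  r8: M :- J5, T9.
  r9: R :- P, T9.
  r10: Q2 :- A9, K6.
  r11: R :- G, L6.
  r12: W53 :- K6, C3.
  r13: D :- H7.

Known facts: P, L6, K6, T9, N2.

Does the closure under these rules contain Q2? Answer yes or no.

[1] r7 [F5 :- K6.]; r9 [R :- P, T9.]. ⇒ new: F5, R.
[2] r1 [U :- F5, L6.]. ⇒ new: U.
[3] r3 [C3 :- U, L6.]. ⇒ new: C3.
[4] r5 [H7 :- C3, R.]; r12 [W53 :- K6, C3.]. ⇒ new: H7, W53.
[5] r13 [D :- H7.]. ⇒ new: D.
[6] r4 [E :- D.]. ⇒ new: E.
Fixed point reached. Q2 is concluded only by r10; r10 needs A9 (never derived).

no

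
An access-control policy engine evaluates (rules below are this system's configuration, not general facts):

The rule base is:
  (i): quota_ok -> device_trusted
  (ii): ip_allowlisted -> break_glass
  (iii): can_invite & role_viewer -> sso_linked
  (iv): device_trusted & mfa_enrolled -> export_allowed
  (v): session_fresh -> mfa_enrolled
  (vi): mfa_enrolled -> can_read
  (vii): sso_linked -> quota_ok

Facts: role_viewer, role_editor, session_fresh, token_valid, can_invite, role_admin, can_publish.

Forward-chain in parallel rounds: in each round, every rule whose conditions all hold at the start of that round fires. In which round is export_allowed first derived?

4

Round 1 — (iii), (v), derive sso_linked, mfa_enrolled.
Round 2 — (vi), (vii), derive can_read, quota_ok.
Round 3 — (i), derive device_trusted.
Round 4 — (iv), derive export_allowed.
export_allowed first appears in round 4.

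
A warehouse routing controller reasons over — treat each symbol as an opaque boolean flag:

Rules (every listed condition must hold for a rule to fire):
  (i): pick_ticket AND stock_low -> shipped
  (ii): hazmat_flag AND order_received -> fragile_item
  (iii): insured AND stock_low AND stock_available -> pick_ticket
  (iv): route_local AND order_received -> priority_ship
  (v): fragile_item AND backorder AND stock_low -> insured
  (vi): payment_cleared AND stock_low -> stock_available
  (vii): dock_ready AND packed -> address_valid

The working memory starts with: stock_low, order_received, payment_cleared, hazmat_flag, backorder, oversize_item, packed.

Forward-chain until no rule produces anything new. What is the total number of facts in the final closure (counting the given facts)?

12

Round 1: (ii) [hazmat_flag AND order_received -> fragile_item]; (vi) [payment_cleared AND stock_low -> stock_available]. New: fragile_item, stock_available.
Round 2: (v) [fragile_item AND backorder AND stock_low -> insured]. New: insured.
Round 3: (iii) [insured AND stock_low AND stock_available -> pick_ticket]. New: pick_ticket.
Round 4: (i) [pick_ticket AND stock_low -> shipped]. New: shipped.
Closure: {backorder, fragile_item, hazmat_flag, insured, order_received, oversize_item, packed, payment_cleared, pick_ticket, shipped, stock_available, stock_low} — 12 facts.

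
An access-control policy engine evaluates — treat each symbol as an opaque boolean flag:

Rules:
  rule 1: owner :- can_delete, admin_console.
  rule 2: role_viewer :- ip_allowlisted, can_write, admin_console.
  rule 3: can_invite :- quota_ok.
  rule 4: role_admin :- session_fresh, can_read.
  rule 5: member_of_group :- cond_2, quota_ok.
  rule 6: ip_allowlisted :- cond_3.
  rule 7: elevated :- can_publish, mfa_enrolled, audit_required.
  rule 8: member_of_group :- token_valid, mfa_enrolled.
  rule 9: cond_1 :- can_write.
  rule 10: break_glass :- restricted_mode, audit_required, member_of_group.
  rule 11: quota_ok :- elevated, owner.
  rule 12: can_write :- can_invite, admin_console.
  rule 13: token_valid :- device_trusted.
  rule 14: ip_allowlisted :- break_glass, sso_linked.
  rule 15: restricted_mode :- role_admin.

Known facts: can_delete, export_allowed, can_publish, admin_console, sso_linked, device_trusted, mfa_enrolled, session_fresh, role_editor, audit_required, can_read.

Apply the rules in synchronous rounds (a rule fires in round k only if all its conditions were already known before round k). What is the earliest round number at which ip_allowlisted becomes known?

4

Round 1: rule 1 [owner :- can_delete, admin_console.]; rule 4 [role_admin :- session_fresh, can_read.]; rule 7 [elevated :- can_publish, mfa_enrolled, audit_required.]; rule 13 [token_valid :- device_trusted.]. New: owner, role_admin, elevated, token_valid.
Round 2: rule 8 [member_of_group :- token_valid, mfa_enrolled.]; rule 11 [quota_ok :- elevated, owner.]; rule 15 [restricted_mode :- role_admin.]. New: member_of_group, quota_ok, restricted_mode.
Round 3: rule 3 [can_invite :- quota_ok.]; rule 10 [break_glass :- restricted_mode, audit_required, member_of_group.]. New: can_invite, break_glass.
Round 4: rule 12 [can_write :- can_invite, admin_console.]; rule 14 [ip_allowlisted :- break_glass, sso_linked.]. New: can_write, ip_allowlisted.
ip_allowlisted first appears in round 4.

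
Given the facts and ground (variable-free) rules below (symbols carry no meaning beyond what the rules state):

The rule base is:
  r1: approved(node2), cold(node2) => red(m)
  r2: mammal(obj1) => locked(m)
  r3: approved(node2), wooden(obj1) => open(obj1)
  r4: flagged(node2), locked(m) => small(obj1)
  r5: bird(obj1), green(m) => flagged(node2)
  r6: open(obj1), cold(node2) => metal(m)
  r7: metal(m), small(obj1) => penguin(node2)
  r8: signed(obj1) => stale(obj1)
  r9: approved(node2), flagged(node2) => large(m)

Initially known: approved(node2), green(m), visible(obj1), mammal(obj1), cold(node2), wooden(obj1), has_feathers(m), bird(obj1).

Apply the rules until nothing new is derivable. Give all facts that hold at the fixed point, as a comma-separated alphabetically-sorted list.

approved(node2), bird(obj1), cold(node2), flagged(node2), green(m), has_feathers(m), large(m), locked(m), mammal(obj1), metal(m), open(obj1), penguin(node2), red(m), small(obj1), visible(obj1), wooden(obj1)

Round 1: r1 [approved(node2), cold(node2) => red(m)]; r2 [mammal(obj1) => locked(m)]; r3 [approved(node2), wooden(obj1) => open(obj1)]; r5 [bird(obj1), green(m) => flagged(node2)]. Adds red(m), locked(m), open(obj1), flagged(node2).
Round 2: r4 [flagged(node2), locked(m) => small(obj1)]; r6 [open(obj1), cold(node2) => metal(m)]; r9 [approved(node2), flagged(node2) => large(m)]. Adds small(obj1), metal(m), large(m).
Round 3: r7 [metal(m), small(obj1) => penguin(node2)]. Adds penguin(node2).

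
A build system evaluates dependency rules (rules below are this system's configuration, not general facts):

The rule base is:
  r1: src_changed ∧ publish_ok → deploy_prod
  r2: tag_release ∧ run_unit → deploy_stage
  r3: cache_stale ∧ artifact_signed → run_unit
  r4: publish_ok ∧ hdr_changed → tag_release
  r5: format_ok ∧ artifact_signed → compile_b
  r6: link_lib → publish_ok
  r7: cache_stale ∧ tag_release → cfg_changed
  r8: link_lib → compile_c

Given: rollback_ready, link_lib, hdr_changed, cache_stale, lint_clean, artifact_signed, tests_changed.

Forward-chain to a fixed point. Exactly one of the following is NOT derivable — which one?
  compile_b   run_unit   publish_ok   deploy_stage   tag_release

Round 1: r3 [cache_stale ∧ artifact_signed → run_unit]; r6 [link_lib → publish_ok]; r8 [link_lib → compile_c]. New: run_unit, publish_ok, compile_c.
Round 2: r4 [publish_ok ∧ hdr_changed → tag_release]. New: tag_release.
Round 3: r2 [tag_release ∧ run_unit → deploy_stage]; r7 [cache_stale ∧ tag_release → cfg_changed]. New: deploy_stage, cfg_changed.
Derived: deploy_stage (round 3), run_unit (round 1), tag_release (round 2), publish_ok (round 1). compile_b never appears in any round.

compile_b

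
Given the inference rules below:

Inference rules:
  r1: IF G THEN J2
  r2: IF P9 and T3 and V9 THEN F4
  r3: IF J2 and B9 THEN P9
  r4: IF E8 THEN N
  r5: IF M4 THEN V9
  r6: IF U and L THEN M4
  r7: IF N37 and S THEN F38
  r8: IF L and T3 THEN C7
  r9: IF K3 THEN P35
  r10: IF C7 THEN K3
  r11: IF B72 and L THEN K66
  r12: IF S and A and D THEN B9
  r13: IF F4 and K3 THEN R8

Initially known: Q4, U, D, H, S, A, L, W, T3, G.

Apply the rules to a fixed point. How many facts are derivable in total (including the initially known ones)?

20

Round 1 — r1, r6, r8, r12, derive J2, M4, C7, B9.
Round 2 — r3, r5, r10, derive P9, V9, K3.
Round 3 — r2, r9, derive F4, P35.
Round 4 — r13, derive R8.
Closure: {A, B9, C7, D, F4, G, H, J2, K3, L, M4, P35, P9, Q4, R8, S, T3, U, V9, W} — 20 facts.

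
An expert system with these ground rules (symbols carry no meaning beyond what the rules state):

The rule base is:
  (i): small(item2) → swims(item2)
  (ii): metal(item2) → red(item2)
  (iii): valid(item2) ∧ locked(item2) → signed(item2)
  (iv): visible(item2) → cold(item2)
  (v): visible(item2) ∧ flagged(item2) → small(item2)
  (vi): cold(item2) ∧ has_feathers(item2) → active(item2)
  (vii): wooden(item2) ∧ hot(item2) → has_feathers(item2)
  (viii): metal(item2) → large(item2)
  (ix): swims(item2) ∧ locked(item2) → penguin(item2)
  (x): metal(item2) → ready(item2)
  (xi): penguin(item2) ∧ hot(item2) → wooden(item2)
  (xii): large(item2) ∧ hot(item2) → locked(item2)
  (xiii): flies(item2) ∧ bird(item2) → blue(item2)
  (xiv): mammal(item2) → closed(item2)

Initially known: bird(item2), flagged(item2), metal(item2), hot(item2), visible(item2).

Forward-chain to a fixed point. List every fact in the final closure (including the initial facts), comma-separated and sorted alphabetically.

active(item2), bird(item2), cold(item2), flagged(item2), has_feathers(item2), hot(item2), large(item2), locked(item2), metal(item2), penguin(item2), ready(item2), red(item2), small(item2), swims(item2), visible(item2), wooden(item2)

[1] (ii) [metal(item2) → red(item2)]; (iv) [visible(item2) → cold(item2)]; (v) [visible(item2) ∧ flagged(item2) → small(item2)]; (viii) [metal(item2) → large(item2)]; (x) [metal(item2) → ready(item2)]. ⇒ new: red(item2), cold(item2), small(item2), large(item2), ready(item2).
[2] (i) [small(item2) → swims(item2)]; (xii) [large(item2) ∧ hot(item2) → locked(item2)]. ⇒ new: swims(item2), locked(item2).
[3] (ix) [swims(item2) ∧ locked(item2) → penguin(item2)]. ⇒ new: penguin(item2).
[4] (xi) [penguin(item2) ∧ hot(item2) → wooden(item2)]. ⇒ new: wooden(item2).
[5] (vii) [wooden(item2) ∧ hot(item2) → has_feathers(item2)]. ⇒ new: has_feathers(item2).
[6] (vi) [cold(item2) ∧ has_feathers(item2) → active(item2)]. ⇒ new: active(item2).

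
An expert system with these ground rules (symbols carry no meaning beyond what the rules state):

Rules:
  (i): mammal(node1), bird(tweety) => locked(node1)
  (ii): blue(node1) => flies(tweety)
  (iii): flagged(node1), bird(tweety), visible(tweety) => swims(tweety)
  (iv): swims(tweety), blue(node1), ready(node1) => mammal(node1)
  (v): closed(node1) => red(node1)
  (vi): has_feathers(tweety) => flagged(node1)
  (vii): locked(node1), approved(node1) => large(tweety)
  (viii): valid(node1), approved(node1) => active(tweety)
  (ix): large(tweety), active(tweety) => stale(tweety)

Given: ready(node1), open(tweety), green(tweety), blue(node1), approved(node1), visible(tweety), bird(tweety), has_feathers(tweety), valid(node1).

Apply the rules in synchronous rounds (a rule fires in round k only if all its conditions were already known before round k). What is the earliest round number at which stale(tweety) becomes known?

6

Round 1: (ii) [blue(node1) => flies(tweety)]; (vi) [has_feathers(tweety) => flagged(node1)]; (viii) [valid(node1), approved(node1) => active(tweety)]. Adds flies(tweety), flagged(node1), active(tweety).
Round 2: (iii) [flagged(node1), bird(tweety), visible(tweety) => swims(tweety)]. Adds swims(tweety).
Round 3: (iv) [swims(tweety), blue(node1), ready(node1) => mammal(node1)]. Adds mammal(node1).
Round 4: (i) [mammal(node1), bird(tweety) => locked(node1)]. Adds locked(node1).
Round 5: (vii) [locked(node1), approved(node1) => large(tweety)]. Adds large(tweety).
Round 6: (ix) [large(tweety), active(tweety) => stale(tweety)]. Adds stale(tweety).
stale(tweety) first appears in round 6.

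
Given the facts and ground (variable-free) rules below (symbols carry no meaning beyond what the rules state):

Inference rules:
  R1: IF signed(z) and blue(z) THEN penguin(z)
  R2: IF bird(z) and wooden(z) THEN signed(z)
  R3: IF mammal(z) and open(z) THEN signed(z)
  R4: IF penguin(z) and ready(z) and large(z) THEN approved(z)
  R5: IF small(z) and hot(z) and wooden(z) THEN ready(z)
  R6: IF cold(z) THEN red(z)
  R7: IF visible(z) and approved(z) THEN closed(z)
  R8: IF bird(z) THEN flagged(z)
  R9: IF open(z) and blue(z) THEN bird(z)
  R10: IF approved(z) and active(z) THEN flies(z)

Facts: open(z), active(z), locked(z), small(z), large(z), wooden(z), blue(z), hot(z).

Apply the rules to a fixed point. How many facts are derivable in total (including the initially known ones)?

Round 1: R5 [IF small(z) and hot(z) and wooden(z) THEN ready(z)]; R9 [IF open(z) and blue(z) THEN bird(z)]. New: ready(z), bird(z).
Round 2: R2 [IF bird(z) and wooden(z) THEN signed(z)]; R8 [IF bird(z) THEN flagged(z)]. New: signed(z), flagged(z).
Round 3: R1 [IF signed(z) and blue(z) THEN penguin(z)]. New: penguin(z).
Round 4: R4 [IF penguin(z) and ready(z) and large(z) THEN approved(z)]. New: approved(z).
Round 5: R10 [IF approved(z) and active(z) THEN flies(z)]. New: flies(z).
Closure: {active(z), approved(z), bird(z), blue(z), flagged(z), flies(z), hot(z), large(z), locked(z), open(z), penguin(z), ready(z), signed(z), small(z), wooden(z)} — 15 facts.

15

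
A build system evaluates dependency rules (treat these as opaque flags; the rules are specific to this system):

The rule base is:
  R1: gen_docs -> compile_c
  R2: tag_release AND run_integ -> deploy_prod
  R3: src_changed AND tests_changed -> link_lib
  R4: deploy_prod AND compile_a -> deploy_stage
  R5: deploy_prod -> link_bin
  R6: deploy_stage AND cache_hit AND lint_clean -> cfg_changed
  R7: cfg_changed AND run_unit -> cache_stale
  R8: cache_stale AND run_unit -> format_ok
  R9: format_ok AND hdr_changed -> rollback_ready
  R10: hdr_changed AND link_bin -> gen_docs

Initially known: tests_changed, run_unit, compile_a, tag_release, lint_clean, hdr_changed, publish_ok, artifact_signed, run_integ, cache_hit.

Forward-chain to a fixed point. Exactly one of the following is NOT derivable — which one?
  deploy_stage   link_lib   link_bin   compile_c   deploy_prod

Round 1: R2 [tag_release AND run_integ -> deploy_prod]. New: deploy_prod.
Round 2: R4 [deploy_prod AND compile_a -> deploy_stage]; R5 [deploy_prod -> link_bin]. New: deploy_stage, link_bin.
Round 3: R6 [deploy_stage AND cache_hit AND lint_clean -> cfg_changed]; R10 [hdr_changed AND link_bin -> gen_docs]. New: cfg_changed, gen_docs.
Round 4: R1 [gen_docs -> compile_c]; R7 [cfg_changed AND run_unit -> cache_stale]. New: compile_c, cache_stale.
Round 5: R8 [cache_stale AND run_unit -> format_ok]. New: format_ok.
Round 6: R9 [format_ok AND hdr_changed -> rollback_ready]. New: rollback_ready.
Derived: link_bin (round 2), deploy_stage (round 2), deploy_prod (round 1), compile_c (round 4). link_lib never appears in any round.

link_lib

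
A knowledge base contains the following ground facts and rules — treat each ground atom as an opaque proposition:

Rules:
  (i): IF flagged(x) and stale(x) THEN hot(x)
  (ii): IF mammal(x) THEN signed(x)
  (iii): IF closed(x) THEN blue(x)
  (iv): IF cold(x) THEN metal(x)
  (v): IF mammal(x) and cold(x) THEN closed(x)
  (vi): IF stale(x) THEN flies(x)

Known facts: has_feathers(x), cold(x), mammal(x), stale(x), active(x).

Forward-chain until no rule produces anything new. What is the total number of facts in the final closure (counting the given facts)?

Round 1 fires (ii), (iv), (v), (vi), giving signed(x), metal(x), closed(x), flies(x).
Round 2 fires (iii), giving blue(x).
Closure: {active(x), blue(x), closed(x), cold(x), flies(x), has_feathers(x), mammal(x), metal(x), signed(x), stale(x)} — 10 facts.

10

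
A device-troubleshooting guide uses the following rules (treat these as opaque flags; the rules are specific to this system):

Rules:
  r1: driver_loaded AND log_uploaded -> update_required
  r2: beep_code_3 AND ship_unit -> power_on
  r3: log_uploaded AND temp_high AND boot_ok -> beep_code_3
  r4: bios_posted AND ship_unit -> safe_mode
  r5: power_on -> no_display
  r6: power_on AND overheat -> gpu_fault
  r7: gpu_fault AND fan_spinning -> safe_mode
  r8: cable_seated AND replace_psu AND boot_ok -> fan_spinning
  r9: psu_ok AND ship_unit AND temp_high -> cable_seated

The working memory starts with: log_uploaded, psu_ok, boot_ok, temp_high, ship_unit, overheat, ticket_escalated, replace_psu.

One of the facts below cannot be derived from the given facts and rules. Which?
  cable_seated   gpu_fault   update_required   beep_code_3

update_required

Round 1 — r3, r9, derive beep_code_3, cable_seated.
Round 2 — r2, r8, derive power_on, fan_spinning.
Round 3 — r5, r6, derive no_display, gpu_fault.
Round 4 — r7, derive safe_mode.
Derived: cable_seated (round 1), beep_code_3 (round 1), gpu_fault (round 3). update_required never appears in any round.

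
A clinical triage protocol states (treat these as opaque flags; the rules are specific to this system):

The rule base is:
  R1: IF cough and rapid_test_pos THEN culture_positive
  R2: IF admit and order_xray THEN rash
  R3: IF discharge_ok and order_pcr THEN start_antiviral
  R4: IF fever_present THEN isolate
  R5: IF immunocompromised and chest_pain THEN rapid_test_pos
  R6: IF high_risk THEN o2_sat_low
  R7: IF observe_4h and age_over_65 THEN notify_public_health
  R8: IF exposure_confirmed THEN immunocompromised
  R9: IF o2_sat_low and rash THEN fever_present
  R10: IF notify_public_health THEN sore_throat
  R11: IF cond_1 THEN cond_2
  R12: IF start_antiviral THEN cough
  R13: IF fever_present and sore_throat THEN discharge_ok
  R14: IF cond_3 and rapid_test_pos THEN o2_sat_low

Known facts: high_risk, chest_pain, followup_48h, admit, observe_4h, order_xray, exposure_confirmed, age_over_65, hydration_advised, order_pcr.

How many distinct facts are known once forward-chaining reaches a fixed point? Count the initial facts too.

22

Round 1 — R2, R6, R7, R8, derive rash, o2_sat_low, notify_public_health, immunocompromised.
Round 2 — R5, R9, R10, derive rapid_test_pos, fever_present, sore_throat.
Round 3 — R4, R13, derive isolate, discharge_ok.
Round 4 — R3, derive start_antiviral.
Round 5 — R12, derive cough.
Round 6 — R1, derive culture_positive.
Closure: {admit, age_over_65, chest_pain, cough, culture_positive, discharge_ok, exposure_confirmed, fever_present, followup_48h, high_risk, hydration_advised, immunocompromised, isolate, notify_public_health, o2_sat_low, observe_4h, order_pcr, order_xray, rapid_test_pos, rash, sore_throat, start_antiviral} — 22 facts.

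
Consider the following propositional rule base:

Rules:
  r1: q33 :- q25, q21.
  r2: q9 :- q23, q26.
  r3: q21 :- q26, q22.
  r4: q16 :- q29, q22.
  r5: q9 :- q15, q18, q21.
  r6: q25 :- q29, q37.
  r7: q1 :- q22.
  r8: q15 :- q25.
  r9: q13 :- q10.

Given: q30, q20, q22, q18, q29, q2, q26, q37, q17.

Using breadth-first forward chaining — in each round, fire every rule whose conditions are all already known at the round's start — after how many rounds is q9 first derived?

Round 1 fires r3, r4, r6, r7, giving q21, q16, q25, q1.
Round 2 fires r1, r8, giving q33, q15.
Round 3 fires r5, giving q9.
q9 first appears in round 3.

3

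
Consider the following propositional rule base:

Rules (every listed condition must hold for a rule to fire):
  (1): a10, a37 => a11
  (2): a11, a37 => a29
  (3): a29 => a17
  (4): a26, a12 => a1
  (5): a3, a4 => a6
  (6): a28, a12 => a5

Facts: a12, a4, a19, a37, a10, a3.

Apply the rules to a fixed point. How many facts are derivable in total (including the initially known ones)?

Round 1 fires (1), (5), giving a11, a6.
Round 2 fires (2), giving a29.
Round 3 fires (3), giving a17.
Closure: {a10, a11, a12, a17, a19, a29, a3, a37, a4, a6} — 10 facts.

10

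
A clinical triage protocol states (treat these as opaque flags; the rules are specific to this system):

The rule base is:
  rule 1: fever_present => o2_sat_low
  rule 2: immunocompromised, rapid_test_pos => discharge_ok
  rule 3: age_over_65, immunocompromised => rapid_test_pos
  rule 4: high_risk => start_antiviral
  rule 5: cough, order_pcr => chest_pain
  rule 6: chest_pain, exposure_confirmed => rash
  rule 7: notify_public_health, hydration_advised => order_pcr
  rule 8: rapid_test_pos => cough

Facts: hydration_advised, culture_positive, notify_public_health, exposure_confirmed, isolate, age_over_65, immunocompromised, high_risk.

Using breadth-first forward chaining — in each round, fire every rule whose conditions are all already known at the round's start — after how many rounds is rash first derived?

[1] rule 3 [age_over_65, immunocompromised => rapid_test_pos]; rule 4 [high_risk => start_antiviral]; rule 7 [notify_public_health, hydration_advised => order_pcr]. ⇒ new: rapid_test_pos, start_antiviral, order_pcr.
[2] rule 2 [immunocompromised, rapid_test_pos => discharge_ok]; rule 8 [rapid_test_pos => cough]. ⇒ new: discharge_ok, cough.
[3] rule 5 [cough, order_pcr => chest_pain]. ⇒ new: chest_pain.
[4] rule 6 [chest_pain, exposure_confirmed => rash]. ⇒ new: rash.
rash first appears in round 4.

4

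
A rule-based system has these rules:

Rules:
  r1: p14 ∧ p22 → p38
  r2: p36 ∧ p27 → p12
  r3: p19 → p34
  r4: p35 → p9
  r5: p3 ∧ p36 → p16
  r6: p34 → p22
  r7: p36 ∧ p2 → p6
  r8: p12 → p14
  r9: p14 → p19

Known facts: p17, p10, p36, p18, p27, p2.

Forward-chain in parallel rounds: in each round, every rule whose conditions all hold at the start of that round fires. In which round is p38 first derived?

Round 1 — r2, r7, derive p12, p6.
Round 2 — r8, derive p14.
Round 3 — r9, derive p19.
Round 4 — r3, derive p34.
Round 5 — r6, derive p22.
Round 6 — r1, derive p38.
p38 first appears in round 6.

6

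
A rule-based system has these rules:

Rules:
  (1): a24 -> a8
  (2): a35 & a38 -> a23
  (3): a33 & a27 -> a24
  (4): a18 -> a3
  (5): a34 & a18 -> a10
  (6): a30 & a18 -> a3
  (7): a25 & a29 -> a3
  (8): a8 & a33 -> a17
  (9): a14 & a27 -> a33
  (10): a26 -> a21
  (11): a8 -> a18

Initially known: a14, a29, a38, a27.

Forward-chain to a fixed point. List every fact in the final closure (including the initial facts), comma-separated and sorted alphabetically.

Round 1: (9) [a14 & a27 -> a33]. Adds a33.
Round 2: (3) [a33 & a27 -> a24]. Adds a24.
Round 3: (1) [a24 -> a8]. Adds a8.
Round 4: (8) [a8 & a33 -> a17]; (11) [a8 -> a18]. Adds a17, a18.
Round 5: (4) [a18 -> a3]. Adds a3.

a14, a17, a18, a24, a27, a29, a3, a33, a38, a8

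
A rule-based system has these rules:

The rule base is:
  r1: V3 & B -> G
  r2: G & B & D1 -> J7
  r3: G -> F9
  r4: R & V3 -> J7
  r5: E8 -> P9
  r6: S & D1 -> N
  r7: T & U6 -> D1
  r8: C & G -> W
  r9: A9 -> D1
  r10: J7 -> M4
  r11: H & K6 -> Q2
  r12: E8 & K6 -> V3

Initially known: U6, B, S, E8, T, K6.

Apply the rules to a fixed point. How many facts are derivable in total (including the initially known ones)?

14

[1] r5 [E8 -> P9]; r7 [T & U6 -> D1]; r12 [E8 & K6 -> V3]. ⇒ new: P9, D1, V3.
[2] r1 [V3 & B -> G]; r6 [S & D1 -> N]. ⇒ new: G, N.
[3] r2 [G & B & D1 -> J7]; r3 [G -> F9]. ⇒ new: J7, F9.
[4] r10 [J7 -> M4]. ⇒ new: M4.
Closure: {B, D1, E8, F9, G, J7, K6, M4, N, P9, S, T, U6, V3} — 14 facts.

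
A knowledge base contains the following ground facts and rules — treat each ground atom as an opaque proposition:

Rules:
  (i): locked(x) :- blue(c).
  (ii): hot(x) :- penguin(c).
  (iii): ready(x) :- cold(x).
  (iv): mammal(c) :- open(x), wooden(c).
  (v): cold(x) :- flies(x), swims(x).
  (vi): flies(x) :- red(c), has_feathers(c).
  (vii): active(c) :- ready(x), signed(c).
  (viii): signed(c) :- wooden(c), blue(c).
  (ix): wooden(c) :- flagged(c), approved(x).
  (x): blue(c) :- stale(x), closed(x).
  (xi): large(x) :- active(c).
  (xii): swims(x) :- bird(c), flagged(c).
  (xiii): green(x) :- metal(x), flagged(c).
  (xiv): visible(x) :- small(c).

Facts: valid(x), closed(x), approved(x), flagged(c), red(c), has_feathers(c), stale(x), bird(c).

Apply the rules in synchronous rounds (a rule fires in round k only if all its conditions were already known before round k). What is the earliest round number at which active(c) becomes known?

Round 1 fires (vi), (ix), (x), (xii), giving flies(x), wooden(c), blue(c), swims(x).
Round 2 fires (i), (v), (viii), giving locked(x), cold(x), signed(c).
Round 3 fires (iii), giving ready(x).
Round 4 fires (vii), giving active(c).
active(c) first appears in round 4.

4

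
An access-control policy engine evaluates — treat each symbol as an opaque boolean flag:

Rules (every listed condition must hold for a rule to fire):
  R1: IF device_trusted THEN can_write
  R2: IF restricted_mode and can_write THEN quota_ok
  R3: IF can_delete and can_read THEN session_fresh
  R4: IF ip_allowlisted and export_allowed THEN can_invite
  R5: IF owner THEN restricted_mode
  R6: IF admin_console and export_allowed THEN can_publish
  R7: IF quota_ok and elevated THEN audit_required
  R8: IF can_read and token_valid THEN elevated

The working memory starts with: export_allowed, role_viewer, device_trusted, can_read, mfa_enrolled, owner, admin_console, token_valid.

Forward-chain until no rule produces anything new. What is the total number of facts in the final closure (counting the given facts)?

Round 1: R1 [IF device_trusted THEN can_write]; R5 [IF owner THEN restricted_mode]; R6 [IF admin_console and export_allowed THEN can_publish]; R8 [IF can_read and token_valid THEN elevated]. New: can_write, restricted_mode, can_publish, elevated.
Round 2: R2 [IF restricted_mode and can_write THEN quota_ok]. New: quota_ok.
Round 3: R7 [IF quota_ok and elevated THEN audit_required]. New: audit_required.
Closure: {admin_console, audit_required, can_publish, can_read, can_write, device_trusted, elevated, export_allowed, mfa_enrolled, owner, quota_ok, restricted_mode, role_viewer, token_valid} — 14 facts.

14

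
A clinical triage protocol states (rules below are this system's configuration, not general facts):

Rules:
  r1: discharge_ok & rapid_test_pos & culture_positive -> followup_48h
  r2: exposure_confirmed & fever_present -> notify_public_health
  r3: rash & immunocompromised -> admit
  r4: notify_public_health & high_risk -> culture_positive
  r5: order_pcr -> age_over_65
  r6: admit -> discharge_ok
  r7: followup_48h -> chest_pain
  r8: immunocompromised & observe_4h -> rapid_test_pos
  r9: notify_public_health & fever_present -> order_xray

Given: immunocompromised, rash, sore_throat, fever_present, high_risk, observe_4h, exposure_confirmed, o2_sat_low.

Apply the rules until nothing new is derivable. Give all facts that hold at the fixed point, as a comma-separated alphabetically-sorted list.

Round 1: r2 [exposure_confirmed & fever_present -> notify_public_health]; r3 [rash & immunocompromised -> admit]; r8 [immunocompromised & observe_4h -> rapid_test_pos]. New: notify_public_health, admit, rapid_test_pos.
Round 2: r4 [notify_public_health & high_risk -> culture_positive]; r6 [admit -> discharge_ok]; r9 [notify_public_health & fever_present -> order_xray]. New: culture_positive, discharge_ok, order_xray.
Round 3: r1 [discharge_ok & rapid_test_pos & culture_positive -> followup_48h]. New: followup_48h.
Round 4: r7 [followup_48h -> chest_pain]. New: chest_pain.

admit, chest_pain, culture_positive, discharge_ok, exposure_confirmed, fever_present, followup_48h, high_risk, immunocompromised, notify_public_health, o2_sat_low, observe_4h, order_xray, rapid_test_pos, rash, sore_throat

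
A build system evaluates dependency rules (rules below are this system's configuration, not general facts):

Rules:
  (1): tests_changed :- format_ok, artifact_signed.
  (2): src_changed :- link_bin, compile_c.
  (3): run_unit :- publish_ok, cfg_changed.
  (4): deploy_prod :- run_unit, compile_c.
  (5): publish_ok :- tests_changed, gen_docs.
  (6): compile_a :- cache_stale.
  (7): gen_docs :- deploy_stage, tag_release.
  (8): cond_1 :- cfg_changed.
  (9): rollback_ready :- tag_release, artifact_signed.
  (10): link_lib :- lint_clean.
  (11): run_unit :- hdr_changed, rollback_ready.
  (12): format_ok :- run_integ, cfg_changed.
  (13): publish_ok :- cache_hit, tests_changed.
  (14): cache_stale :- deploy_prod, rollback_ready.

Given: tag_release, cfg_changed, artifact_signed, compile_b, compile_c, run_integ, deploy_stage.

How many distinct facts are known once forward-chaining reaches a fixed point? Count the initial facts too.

17

Round 1 — (7), (8), (9), (12), derive gen_docs, cond_1, rollback_ready, format_ok.
Round 2 — (1), derive tests_changed.
Round 3 — (5), derive publish_ok.
Round 4 — (3), derive run_unit.
Round 5 — (4), derive deploy_prod.
Round 6 — (14), derive cache_stale.
Round 7 — (6), derive compile_a.
Closure: {artifact_signed, cache_stale, cfg_changed, compile_a, compile_b, compile_c, cond_1, deploy_prod, deploy_stage, format_ok, gen_docs, publish_ok, rollback_ready, run_integ, run_unit, tag_release, tests_changed} — 17 facts.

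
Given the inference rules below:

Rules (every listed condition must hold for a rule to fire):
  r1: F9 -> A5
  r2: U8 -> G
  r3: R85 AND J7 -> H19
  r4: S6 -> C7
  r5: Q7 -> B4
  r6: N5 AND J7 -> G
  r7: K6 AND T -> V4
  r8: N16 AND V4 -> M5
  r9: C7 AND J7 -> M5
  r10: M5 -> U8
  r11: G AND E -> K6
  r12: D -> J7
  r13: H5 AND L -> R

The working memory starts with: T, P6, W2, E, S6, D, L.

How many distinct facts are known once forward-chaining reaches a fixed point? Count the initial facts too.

14

Round 1 — r4, r12, derive C7, J7.
Round 2 — r9, derive M5.
Round 3 — r10, derive U8.
Round 4 — r2, derive G.
Round 5 — r11, derive K6.
Round 6 — r7, derive V4.
Closure: {C7, D, E, G, J7, K6, L, M5, P6, S6, T, U8, V4, W2} — 14 facts.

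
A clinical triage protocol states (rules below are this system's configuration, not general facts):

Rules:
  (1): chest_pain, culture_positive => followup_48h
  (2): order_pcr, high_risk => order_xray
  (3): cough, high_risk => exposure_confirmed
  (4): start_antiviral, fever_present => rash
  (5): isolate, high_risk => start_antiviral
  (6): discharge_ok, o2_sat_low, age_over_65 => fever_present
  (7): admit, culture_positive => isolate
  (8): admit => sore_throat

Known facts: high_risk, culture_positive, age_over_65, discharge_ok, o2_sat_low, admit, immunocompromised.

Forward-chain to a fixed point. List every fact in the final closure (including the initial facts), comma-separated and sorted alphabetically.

Round 1 — (6), (7), (8), derive fever_present, isolate, sore_throat.
Round 2 — (5), derive start_antiviral.
Round 3 — (4), derive rash.

admit, age_over_65, culture_positive, discharge_ok, fever_present, high_risk, immunocompromised, isolate, o2_sat_low, rash, sore_throat, start_antiviral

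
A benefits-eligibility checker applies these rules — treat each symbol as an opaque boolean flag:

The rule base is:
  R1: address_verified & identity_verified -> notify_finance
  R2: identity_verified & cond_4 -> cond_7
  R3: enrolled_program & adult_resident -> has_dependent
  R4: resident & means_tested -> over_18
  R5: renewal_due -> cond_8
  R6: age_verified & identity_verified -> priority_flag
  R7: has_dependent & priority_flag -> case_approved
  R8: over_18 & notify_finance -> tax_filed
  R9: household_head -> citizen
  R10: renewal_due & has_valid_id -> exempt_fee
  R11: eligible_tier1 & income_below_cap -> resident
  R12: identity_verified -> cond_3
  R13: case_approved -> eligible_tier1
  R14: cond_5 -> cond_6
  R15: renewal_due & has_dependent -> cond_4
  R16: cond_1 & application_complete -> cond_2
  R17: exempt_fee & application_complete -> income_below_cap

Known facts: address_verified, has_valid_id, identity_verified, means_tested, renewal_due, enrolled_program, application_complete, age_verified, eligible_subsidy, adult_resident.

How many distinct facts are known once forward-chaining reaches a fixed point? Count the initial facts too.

24

[1] R1 [address_verified & identity_verified -> notify_finance]; R3 [enrolled_program & adult_resident -> has_dependent]; R5 [renewal_due -> cond_8]; R6 [age_verified & identity_verified -> priority_flag]; R10 [renewal_due & has_valid_id -> exempt_fee]; R12 [identity_verified -> cond_3]. ⇒ new: notify_finance, has_dependent, cond_8, priority_flag, exempt_fee, cond_3.
[2] R7 [has_dependent & priority_flag -> case_approved]; R15 [renewal_due & has_dependent -> cond_4]; R17 [exempt_fee & application_complete -> income_below_cap]. ⇒ new: case_approved, cond_4, income_below_cap.
[3] R2 [identity_verified & cond_4 -> cond_7]; R13 [case_approved -> eligible_tier1]. ⇒ new: cond_7, eligible_tier1.
[4] R11 [eligible_tier1 & income_below_cap -> resident]. ⇒ new: resident.
[5] R4 [resident & means_tested -> over_18]. ⇒ new: over_18.
[6] R8 [over_18 & notify_finance -> tax_filed]. ⇒ new: tax_filed.
Closure: {address_verified, adult_resident, age_verified, application_complete, case_approved, cond_3, cond_4, cond_7, cond_8, eligible_subsidy, eligible_tier1, enrolled_program, exempt_fee, has_dependent, has_valid_id, identity_verified, income_below_cap, means_tested, notify_finance, over_18, priority_flag, renewal_due, resident, tax_filed} — 24 facts.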